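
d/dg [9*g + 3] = 9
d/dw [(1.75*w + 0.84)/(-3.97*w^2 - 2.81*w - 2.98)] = (6.9475*w^2 + 6.6696*w - 2.8546)/(15.7609*w^4 + 22.3114*w^3 + 31.5573*w^2 + 16.7476*w + 8.8804)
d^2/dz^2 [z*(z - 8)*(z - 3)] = 6*z - 22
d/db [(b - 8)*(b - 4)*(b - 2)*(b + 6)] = 4*b^3 - 24*b^2 - 56*b + 272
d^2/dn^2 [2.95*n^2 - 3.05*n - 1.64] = 5.90000000000000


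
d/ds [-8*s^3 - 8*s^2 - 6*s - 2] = -24*s^2 - 16*s - 6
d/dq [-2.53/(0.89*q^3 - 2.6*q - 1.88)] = (6.7551*q^2 - 6.578)/(-0.89*q^3 + 2.6*q + 1.88)^2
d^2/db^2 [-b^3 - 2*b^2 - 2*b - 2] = -6*b - 4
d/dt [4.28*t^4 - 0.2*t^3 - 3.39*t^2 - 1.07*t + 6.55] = 17.12*t^3 - 0.6*t^2 - 6.78*t - 1.07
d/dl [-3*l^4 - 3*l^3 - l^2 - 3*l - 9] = -12*l^3 - 9*l^2 - 2*l - 3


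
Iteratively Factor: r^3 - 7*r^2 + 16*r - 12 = (r - 2)*(r^2 - 5*r + 6) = (r - 3)*(r - 2)*(r - 2)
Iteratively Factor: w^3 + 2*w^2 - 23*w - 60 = (w + 3)*(w^2 - w - 20) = (w - 5)*(w + 3)*(w + 4)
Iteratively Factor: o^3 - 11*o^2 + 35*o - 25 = (o - 1)*(o^2 - 10*o + 25) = (o - 5)*(o - 1)*(o - 5)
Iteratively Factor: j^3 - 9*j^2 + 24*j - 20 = (j - 5)*(j^2 - 4*j + 4) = (j - 5)*(j - 2)*(j - 2)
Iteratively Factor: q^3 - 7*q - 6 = (q + 1)*(q^2 - q - 6) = (q - 3)*(q + 1)*(q + 2)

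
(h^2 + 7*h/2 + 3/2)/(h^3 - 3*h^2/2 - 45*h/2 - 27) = (2*h + 1)/(2*h^2 - 9*h - 18)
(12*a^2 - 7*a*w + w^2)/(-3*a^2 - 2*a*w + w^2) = (-4*a + w)/(a + w)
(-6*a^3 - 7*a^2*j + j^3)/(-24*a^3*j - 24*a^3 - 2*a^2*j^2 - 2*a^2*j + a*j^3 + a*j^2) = (6*a^3 + 7*a^2*j - j^3)/(a*(24*a^2*j + 24*a^2 + 2*a*j^2 + 2*a*j - j^3 - j^2))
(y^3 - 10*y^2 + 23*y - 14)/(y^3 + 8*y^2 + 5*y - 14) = (y^2 - 9*y + 14)/(y^2 + 9*y + 14)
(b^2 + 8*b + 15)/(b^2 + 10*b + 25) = (b + 3)/(b + 5)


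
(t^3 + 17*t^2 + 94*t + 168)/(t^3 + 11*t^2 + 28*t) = (t + 6)/t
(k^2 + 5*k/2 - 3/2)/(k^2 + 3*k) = (k - 1/2)/k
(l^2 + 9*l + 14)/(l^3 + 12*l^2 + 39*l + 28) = (l + 2)/(l^2 + 5*l + 4)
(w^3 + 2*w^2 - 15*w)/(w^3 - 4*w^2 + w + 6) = w*(w + 5)/(w^2 - w - 2)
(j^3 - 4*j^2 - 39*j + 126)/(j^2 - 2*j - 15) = (-j^3 + 4*j^2 + 39*j - 126)/(-j^2 + 2*j + 15)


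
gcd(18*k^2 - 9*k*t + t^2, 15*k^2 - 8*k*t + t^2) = -3*k + t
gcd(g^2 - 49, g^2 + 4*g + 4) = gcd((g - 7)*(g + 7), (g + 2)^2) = 1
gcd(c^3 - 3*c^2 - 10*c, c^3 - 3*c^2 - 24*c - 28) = c + 2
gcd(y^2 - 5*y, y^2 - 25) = y - 5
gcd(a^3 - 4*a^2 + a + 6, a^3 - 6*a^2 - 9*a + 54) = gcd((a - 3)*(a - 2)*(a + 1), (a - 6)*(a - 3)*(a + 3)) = a - 3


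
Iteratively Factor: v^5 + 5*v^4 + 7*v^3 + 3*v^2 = (v)*(v^4 + 5*v^3 + 7*v^2 + 3*v) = v*(v + 1)*(v^3 + 4*v^2 + 3*v) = v*(v + 1)*(v + 3)*(v^2 + v) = v^2*(v + 1)*(v + 3)*(v + 1)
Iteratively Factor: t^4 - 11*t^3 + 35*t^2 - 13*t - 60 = (t - 4)*(t^3 - 7*t^2 + 7*t + 15) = (t - 4)*(t + 1)*(t^2 - 8*t + 15) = (t - 4)*(t - 3)*(t + 1)*(t - 5)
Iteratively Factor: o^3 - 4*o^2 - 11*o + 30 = (o - 2)*(o^2 - 2*o - 15) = (o - 5)*(o - 2)*(o + 3)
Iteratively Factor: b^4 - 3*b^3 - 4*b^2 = (b - 4)*(b^3 + b^2) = (b - 4)*(b + 1)*(b^2) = b*(b - 4)*(b + 1)*(b)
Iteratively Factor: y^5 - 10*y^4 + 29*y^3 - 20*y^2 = (y - 4)*(y^4 - 6*y^3 + 5*y^2) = (y - 5)*(y - 4)*(y^3 - y^2) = (y - 5)*(y - 4)*(y - 1)*(y^2) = y*(y - 5)*(y - 4)*(y - 1)*(y)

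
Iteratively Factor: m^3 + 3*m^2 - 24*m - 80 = (m + 4)*(m^2 - m - 20) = (m - 5)*(m + 4)*(m + 4)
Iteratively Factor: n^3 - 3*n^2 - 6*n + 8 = (n - 4)*(n^2 + n - 2) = (n - 4)*(n - 1)*(n + 2)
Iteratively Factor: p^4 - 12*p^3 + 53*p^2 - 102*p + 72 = (p - 3)*(p^3 - 9*p^2 + 26*p - 24) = (p - 3)*(p - 2)*(p^2 - 7*p + 12) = (p - 4)*(p - 3)*(p - 2)*(p - 3)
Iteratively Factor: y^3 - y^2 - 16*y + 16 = (y - 4)*(y^2 + 3*y - 4) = (y - 4)*(y + 4)*(y - 1)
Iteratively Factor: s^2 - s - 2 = (s + 1)*(s - 2)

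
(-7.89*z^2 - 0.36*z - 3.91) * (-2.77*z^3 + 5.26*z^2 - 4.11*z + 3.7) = 21.8553*z^5 - 40.5042*z^4 + 41.365*z^3 - 48.28*z^2 + 14.7381*z - 14.467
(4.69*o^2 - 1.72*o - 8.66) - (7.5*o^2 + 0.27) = -2.81*o^2 - 1.72*o - 8.93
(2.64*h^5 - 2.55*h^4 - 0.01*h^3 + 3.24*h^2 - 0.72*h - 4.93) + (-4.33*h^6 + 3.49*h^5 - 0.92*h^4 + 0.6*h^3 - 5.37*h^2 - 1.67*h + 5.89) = -4.33*h^6 + 6.13*h^5 - 3.47*h^4 + 0.59*h^3 - 2.13*h^2 - 2.39*h + 0.96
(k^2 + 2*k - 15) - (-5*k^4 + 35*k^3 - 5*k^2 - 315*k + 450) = 5*k^4 - 35*k^3 + 6*k^2 + 317*k - 465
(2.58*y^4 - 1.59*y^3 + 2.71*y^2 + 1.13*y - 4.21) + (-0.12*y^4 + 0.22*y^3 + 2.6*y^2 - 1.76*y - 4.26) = 2.46*y^4 - 1.37*y^3 + 5.31*y^2 - 0.63*y - 8.47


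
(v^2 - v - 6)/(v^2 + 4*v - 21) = (v + 2)/(v + 7)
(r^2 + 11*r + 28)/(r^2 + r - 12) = (r + 7)/(r - 3)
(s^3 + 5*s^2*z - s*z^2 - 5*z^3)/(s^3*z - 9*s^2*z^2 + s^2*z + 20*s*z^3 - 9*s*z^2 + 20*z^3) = (s^3 + 5*s^2*z - s*z^2 - 5*z^3)/(z*(s^3 - 9*s^2*z + s^2 + 20*s*z^2 - 9*s*z + 20*z^2))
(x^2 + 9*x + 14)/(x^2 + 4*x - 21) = (x + 2)/(x - 3)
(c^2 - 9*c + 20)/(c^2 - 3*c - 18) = (-c^2 + 9*c - 20)/(-c^2 + 3*c + 18)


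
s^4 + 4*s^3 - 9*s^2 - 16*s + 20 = (s - 2)*(s - 1)*(s + 2)*(s + 5)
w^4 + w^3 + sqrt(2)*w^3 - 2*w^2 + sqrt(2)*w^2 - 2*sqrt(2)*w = w*(w - 1)*(w + 2)*(w + sqrt(2))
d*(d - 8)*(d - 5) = d^3 - 13*d^2 + 40*d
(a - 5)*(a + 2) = a^2 - 3*a - 10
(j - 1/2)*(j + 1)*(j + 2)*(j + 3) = j^4 + 11*j^3/2 + 8*j^2 + j/2 - 3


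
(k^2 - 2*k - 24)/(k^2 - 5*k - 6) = (k + 4)/(k + 1)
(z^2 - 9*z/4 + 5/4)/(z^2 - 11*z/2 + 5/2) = (4*z^2 - 9*z + 5)/(2*(2*z^2 - 11*z + 5))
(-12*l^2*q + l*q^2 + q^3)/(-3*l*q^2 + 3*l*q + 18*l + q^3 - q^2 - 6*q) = q*(4*l + q)/(q^2 - q - 6)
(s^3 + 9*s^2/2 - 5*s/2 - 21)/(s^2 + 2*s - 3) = (s^2 + 3*s/2 - 7)/(s - 1)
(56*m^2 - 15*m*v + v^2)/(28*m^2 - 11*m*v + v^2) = (-8*m + v)/(-4*m + v)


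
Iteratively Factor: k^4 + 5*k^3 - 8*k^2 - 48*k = (k + 4)*(k^3 + k^2 - 12*k) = (k - 3)*(k + 4)*(k^2 + 4*k) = k*(k - 3)*(k + 4)*(k + 4)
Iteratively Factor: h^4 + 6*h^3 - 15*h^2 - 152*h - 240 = (h + 4)*(h^3 + 2*h^2 - 23*h - 60) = (h + 4)^2*(h^2 - 2*h - 15) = (h + 3)*(h + 4)^2*(h - 5)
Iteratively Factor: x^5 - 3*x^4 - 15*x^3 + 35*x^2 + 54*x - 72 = (x - 4)*(x^4 + x^3 - 11*x^2 - 9*x + 18) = (x - 4)*(x - 1)*(x^3 + 2*x^2 - 9*x - 18) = (x - 4)*(x - 1)*(x + 2)*(x^2 - 9) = (x - 4)*(x - 1)*(x + 2)*(x + 3)*(x - 3)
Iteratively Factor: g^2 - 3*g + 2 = (g - 2)*(g - 1)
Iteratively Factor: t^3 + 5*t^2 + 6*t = (t)*(t^2 + 5*t + 6) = t*(t + 3)*(t + 2)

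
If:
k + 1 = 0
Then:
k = -1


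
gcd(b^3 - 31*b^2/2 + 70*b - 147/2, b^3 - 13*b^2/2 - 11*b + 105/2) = b - 7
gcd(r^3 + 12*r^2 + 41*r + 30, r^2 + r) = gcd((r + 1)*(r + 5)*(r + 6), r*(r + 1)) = r + 1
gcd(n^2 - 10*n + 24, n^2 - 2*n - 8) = n - 4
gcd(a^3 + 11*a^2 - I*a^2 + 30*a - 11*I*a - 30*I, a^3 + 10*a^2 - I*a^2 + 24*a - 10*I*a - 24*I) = a^2 + a*(6 - I) - 6*I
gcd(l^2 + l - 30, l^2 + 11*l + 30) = l + 6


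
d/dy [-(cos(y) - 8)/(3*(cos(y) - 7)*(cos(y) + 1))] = (sin(y)^2 + 16*cos(y) - 56)*sin(y)/(3*(cos(y) - 7)^2*(cos(y) + 1)^2)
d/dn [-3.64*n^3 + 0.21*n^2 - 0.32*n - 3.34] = -10.92*n^2 + 0.42*n - 0.32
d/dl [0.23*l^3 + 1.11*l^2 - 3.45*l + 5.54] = 0.69*l^2 + 2.22*l - 3.45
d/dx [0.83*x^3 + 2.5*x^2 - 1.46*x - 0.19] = 2.49*x^2 + 5.0*x - 1.46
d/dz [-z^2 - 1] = -2*z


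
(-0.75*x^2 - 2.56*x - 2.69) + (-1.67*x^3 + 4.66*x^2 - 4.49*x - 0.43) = -1.67*x^3 + 3.91*x^2 - 7.05*x - 3.12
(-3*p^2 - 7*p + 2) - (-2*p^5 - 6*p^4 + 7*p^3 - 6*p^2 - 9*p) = 2*p^5 + 6*p^4 - 7*p^3 + 3*p^2 + 2*p + 2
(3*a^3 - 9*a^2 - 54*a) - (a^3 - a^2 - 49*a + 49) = 2*a^3 - 8*a^2 - 5*a - 49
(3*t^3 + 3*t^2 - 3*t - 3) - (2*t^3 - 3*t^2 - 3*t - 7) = t^3 + 6*t^2 + 4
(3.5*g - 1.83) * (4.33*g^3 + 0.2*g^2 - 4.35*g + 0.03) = 15.155*g^4 - 7.2239*g^3 - 15.591*g^2 + 8.0655*g - 0.0549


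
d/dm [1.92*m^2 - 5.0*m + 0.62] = 3.84*m - 5.0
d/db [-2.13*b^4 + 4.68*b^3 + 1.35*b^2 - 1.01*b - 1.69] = -8.52*b^3 + 14.04*b^2 + 2.7*b - 1.01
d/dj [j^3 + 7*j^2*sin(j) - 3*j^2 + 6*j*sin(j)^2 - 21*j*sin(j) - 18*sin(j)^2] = 7*j^2*cos(j) + 3*j^2 + 14*j*sin(j) + 6*j*sin(2*j) - 21*j*cos(j) - 6*j + 6*sin(j)^2 - 21*sin(j) - 18*sin(2*j)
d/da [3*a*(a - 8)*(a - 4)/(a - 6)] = 6*(a^3 - 15*a^2 + 72*a - 96)/(a^2 - 12*a + 36)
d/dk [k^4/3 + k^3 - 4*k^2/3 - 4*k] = 4*k^3/3 + 3*k^2 - 8*k/3 - 4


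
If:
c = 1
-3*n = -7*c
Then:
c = 1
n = 7/3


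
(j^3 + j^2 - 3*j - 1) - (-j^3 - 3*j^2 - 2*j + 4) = 2*j^3 + 4*j^2 - j - 5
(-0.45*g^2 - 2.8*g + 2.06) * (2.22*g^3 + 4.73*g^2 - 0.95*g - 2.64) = -0.999*g^5 - 8.3445*g^4 - 8.2433*g^3 + 13.5918*g^2 + 5.435*g - 5.4384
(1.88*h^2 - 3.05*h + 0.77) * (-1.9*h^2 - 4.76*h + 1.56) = -3.572*h^4 - 3.1538*h^3 + 15.9878*h^2 - 8.4232*h + 1.2012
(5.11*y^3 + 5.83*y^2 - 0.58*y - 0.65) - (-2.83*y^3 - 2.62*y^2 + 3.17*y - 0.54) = 7.94*y^3 + 8.45*y^2 - 3.75*y - 0.11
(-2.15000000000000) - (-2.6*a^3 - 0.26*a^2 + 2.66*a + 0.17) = 2.6*a^3 + 0.26*a^2 - 2.66*a - 2.32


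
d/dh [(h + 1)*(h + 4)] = 2*h + 5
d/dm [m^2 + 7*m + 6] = 2*m + 7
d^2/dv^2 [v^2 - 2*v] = 2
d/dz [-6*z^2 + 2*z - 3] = 2 - 12*z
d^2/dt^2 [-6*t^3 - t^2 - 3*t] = -36*t - 2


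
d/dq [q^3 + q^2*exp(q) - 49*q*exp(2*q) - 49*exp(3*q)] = q^2*exp(q) + 3*q^2 - 98*q*exp(2*q) + 2*q*exp(q) - 147*exp(3*q) - 49*exp(2*q)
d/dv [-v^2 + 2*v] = 2 - 2*v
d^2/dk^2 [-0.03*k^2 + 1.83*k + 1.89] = -0.0600000000000000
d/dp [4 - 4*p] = -4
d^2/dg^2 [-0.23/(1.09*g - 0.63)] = -0.546526/(1.09*g - 0.63)^3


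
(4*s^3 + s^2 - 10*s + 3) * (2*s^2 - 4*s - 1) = 8*s^5 - 14*s^4 - 28*s^3 + 45*s^2 - 2*s - 3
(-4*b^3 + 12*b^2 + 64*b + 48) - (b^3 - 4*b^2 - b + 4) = -5*b^3 + 16*b^2 + 65*b + 44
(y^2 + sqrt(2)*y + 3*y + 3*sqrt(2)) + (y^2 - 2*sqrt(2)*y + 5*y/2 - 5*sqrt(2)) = 2*y^2 - sqrt(2)*y + 11*y/2 - 2*sqrt(2)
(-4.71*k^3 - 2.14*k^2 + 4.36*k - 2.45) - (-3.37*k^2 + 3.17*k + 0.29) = -4.71*k^3 + 1.23*k^2 + 1.19*k - 2.74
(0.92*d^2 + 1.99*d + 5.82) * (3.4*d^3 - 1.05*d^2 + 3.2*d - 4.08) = 3.128*d^5 + 5.8*d^4 + 20.6425*d^3 - 3.4966*d^2 + 10.5048*d - 23.7456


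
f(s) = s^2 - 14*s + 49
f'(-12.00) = -38.00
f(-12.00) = 361.00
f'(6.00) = -2.00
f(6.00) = 1.00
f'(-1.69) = -17.38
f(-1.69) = 75.52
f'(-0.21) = -14.42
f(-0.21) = 51.98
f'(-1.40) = -16.80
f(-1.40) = 70.56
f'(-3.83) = -21.66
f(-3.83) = 117.29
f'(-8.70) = -31.40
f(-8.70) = 246.49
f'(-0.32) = -14.64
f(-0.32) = 53.58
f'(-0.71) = -15.42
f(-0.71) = 59.44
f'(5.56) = -2.88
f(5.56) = 2.07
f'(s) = 2*s - 14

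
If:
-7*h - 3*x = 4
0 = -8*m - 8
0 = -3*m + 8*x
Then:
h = -23/56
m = -1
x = -3/8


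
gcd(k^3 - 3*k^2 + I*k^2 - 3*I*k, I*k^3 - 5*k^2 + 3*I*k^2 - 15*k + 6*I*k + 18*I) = 1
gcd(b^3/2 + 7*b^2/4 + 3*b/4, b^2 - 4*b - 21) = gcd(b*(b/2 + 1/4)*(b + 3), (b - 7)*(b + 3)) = b + 3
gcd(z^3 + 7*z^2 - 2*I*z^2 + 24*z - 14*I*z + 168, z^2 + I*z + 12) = z + 4*I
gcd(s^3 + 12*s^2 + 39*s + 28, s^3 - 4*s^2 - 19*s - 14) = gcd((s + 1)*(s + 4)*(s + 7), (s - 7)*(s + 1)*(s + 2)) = s + 1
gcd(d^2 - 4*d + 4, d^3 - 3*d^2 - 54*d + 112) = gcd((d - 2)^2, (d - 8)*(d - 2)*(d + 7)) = d - 2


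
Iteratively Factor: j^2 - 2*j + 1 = (j - 1)*(j - 1)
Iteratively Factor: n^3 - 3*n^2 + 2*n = (n - 2)*(n^2 - n) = n*(n - 2)*(n - 1)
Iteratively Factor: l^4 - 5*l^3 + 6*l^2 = (l)*(l^3 - 5*l^2 + 6*l) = l^2*(l^2 - 5*l + 6) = l^2*(l - 3)*(l - 2)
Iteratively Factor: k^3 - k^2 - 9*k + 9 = (k - 3)*(k^2 + 2*k - 3) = (k - 3)*(k - 1)*(k + 3)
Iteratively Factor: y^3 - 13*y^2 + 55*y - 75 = (y - 3)*(y^2 - 10*y + 25) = (y - 5)*(y - 3)*(y - 5)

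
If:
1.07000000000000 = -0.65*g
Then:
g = -1.65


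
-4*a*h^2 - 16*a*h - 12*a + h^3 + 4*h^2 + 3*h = (-4*a + h)*(h + 1)*(h + 3)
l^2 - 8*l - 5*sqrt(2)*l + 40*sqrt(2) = (l - 8)*(l - 5*sqrt(2))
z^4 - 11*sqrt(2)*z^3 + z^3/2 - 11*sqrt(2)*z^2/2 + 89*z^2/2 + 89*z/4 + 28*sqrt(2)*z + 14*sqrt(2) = (z + 1/2)*(z - 8*sqrt(2))*(z - 7*sqrt(2)/2)*(z + sqrt(2)/2)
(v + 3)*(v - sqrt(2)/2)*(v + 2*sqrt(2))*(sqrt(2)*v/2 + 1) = sqrt(2)*v^4/2 + 3*sqrt(2)*v^3/2 + 5*v^3/2 + sqrt(2)*v^2/2 + 15*v^2/2 - 2*v + 3*sqrt(2)*v/2 - 6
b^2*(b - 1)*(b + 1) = b^4 - b^2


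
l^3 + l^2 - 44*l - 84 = (l - 7)*(l + 2)*(l + 6)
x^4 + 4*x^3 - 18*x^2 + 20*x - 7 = (x - 1)^3*(x + 7)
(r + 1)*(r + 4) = r^2 + 5*r + 4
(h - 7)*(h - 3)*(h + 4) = h^3 - 6*h^2 - 19*h + 84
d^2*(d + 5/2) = d^3 + 5*d^2/2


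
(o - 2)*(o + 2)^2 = o^3 + 2*o^2 - 4*o - 8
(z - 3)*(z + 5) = z^2 + 2*z - 15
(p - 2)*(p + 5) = p^2 + 3*p - 10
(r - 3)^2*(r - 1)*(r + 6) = r^4 - r^3 - 27*r^2 + 81*r - 54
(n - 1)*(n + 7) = n^2 + 6*n - 7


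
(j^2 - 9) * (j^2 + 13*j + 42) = j^4 + 13*j^3 + 33*j^2 - 117*j - 378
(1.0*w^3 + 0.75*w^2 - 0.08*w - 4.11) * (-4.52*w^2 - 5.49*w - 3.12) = -4.52*w^5 - 8.88*w^4 - 6.8759*w^3 + 16.6764*w^2 + 22.8135*w + 12.8232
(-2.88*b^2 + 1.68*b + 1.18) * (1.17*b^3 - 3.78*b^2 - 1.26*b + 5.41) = -3.3696*b^5 + 12.852*b^4 - 1.341*b^3 - 22.158*b^2 + 7.602*b + 6.3838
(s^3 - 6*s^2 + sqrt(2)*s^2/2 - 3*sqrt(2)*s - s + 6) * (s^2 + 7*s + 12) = s^5 + sqrt(2)*s^4/2 + s^4 - 31*s^3 + sqrt(2)*s^3/2 - 73*s^2 - 15*sqrt(2)*s^2 - 36*sqrt(2)*s + 30*s + 72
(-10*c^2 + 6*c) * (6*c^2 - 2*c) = -60*c^4 + 56*c^3 - 12*c^2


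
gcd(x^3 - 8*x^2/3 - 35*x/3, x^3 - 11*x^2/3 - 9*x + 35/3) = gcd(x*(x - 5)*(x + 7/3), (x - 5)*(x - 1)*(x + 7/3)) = x^2 - 8*x/3 - 35/3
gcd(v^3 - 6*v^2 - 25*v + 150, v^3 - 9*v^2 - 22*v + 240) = v^2 - v - 30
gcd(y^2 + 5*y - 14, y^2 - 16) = 1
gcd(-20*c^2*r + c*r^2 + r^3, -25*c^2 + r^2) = 5*c + r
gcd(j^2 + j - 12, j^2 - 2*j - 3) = j - 3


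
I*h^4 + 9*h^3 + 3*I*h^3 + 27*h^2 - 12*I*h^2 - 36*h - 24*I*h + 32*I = (h + 4)*(h - 8*I)*(h - I)*(I*h - I)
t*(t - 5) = t^2 - 5*t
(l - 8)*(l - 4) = l^2 - 12*l + 32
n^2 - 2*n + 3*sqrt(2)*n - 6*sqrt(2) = (n - 2)*(n + 3*sqrt(2))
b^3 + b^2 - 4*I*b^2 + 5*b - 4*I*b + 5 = (b + 1)*(b - 5*I)*(b + I)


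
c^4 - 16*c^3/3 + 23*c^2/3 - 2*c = c*(c - 3)*(c - 2)*(c - 1/3)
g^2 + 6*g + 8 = (g + 2)*(g + 4)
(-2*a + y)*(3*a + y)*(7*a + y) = -42*a^3 + a^2*y + 8*a*y^2 + y^3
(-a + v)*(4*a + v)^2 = -16*a^3 + 8*a^2*v + 7*a*v^2 + v^3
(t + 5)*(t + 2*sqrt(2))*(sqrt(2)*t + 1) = sqrt(2)*t^3 + 5*t^2 + 5*sqrt(2)*t^2 + 2*sqrt(2)*t + 25*t + 10*sqrt(2)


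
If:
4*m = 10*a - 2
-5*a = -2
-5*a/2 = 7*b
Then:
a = 2/5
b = -1/7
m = 1/2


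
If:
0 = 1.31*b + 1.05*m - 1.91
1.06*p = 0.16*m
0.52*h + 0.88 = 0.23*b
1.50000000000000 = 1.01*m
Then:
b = 0.27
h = -1.57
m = 1.49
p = 0.22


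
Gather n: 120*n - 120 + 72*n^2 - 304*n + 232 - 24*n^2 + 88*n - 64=48*n^2 - 96*n + 48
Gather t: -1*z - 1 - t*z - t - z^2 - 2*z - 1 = t*(-z - 1) - z^2 - 3*z - 2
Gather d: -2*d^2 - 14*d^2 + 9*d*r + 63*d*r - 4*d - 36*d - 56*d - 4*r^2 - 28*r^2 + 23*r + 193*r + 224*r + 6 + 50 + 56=-16*d^2 + d*(72*r - 96) - 32*r^2 + 440*r + 112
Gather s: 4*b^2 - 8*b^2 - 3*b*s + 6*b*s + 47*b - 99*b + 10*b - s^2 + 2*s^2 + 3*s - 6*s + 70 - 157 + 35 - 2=-4*b^2 - 42*b + s^2 + s*(3*b - 3) - 54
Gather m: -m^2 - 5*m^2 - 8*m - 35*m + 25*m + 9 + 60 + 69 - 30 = -6*m^2 - 18*m + 108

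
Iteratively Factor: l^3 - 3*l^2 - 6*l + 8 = (l + 2)*(l^2 - 5*l + 4) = (l - 4)*(l + 2)*(l - 1)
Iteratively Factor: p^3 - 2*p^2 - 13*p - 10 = (p + 1)*(p^2 - 3*p - 10) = (p - 5)*(p + 1)*(p + 2)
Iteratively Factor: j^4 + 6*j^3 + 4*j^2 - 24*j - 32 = (j + 2)*(j^3 + 4*j^2 - 4*j - 16) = (j + 2)^2*(j^2 + 2*j - 8) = (j - 2)*(j + 2)^2*(j + 4)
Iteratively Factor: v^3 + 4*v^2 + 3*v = (v + 1)*(v^2 + 3*v) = (v + 1)*(v + 3)*(v)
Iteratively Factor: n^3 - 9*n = (n)*(n^2 - 9) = n*(n - 3)*(n + 3)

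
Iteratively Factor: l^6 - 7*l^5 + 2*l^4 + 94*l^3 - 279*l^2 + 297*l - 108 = (l - 3)*(l^5 - 4*l^4 - 10*l^3 + 64*l^2 - 87*l + 36) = (l - 3)*(l + 4)*(l^4 - 8*l^3 + 22*l^2 - 24*l + 9) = (l - 3)*(l - 1)*(l + 4)*(l^3 - 7*l^2 + 15*l - 9) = (l - 3)*(l - 1)^2*(l + 4)*(l^2 - 6*l + 9) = (l - 3)^2*(l - 1)^2*(l + 4)*(l - 3)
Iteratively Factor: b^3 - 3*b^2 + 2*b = (b - 2)*(b^2 - b) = b*(b - 2)*(b - 1)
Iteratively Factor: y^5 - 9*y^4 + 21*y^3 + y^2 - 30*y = (y - 5)*(y^4 - 4*y^3 + y^2 + 6*y) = (y - 5)*(y - 2)*(y^3 - 2*y^2 - 3*y) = (y - 5)*(y - 2)*(y + 1)*(y^2 - 3*y) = y*(y - 5)*(y - 2)*(y + 1)*(y - 3)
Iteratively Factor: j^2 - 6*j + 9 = (j - 3)*(j - 3)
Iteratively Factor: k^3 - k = (k - 1)*(k^2 + k) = k*(k - 1)*(k + 1)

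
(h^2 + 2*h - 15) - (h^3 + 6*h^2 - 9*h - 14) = -h^3 - 5*h^2 + 11*h - 1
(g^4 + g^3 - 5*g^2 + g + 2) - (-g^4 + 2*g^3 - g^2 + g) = 2*g^4 - g^3 - 4*g^2 + 2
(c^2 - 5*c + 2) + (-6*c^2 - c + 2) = -5*c^2 - 6*c + 4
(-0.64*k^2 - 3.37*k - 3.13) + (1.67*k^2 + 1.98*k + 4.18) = 1.03*k^2 - 1.39*k + 1.05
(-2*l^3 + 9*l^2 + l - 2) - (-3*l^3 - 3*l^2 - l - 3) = l^3 + 12*l^2 + 2*l + 1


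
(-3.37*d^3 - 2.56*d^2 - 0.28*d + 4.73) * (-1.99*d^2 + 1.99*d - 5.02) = 6.7063*d^5 - 1.6119*d^4 + 12.3802*d^3 + 2.8813*d^2 + 10.8183*d - 23.7446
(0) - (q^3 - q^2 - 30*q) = -q^3 + q^2 + 30*q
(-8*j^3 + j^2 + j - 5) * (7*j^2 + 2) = -56*j^5 + 7*j^4 - 9*j^3 - 33*j^2 + 2*j - 10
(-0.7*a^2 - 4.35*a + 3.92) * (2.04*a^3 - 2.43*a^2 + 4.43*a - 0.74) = -1.428*a^5 - 7.173*a^4 + 15.4663*a^3 - 28.2781*a^2 + 20.5846*a - 2.9008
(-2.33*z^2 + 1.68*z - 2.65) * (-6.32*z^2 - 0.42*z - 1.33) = 14.7256*z^4 - 9.639*z^3 + 19.1413*z^2 - 1.1214*z + 3.5245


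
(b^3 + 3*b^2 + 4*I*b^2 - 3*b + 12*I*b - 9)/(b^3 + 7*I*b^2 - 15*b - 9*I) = (b + 3)/(b + 3*I)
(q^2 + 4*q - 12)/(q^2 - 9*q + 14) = (q + 6)/(q - 7)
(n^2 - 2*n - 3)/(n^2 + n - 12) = (n + 1)/(n + 4)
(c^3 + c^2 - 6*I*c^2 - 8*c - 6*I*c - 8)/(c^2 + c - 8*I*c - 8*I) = (c^2 - 6*I*c - 8)/(c - 8*I)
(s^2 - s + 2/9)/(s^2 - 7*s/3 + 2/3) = (s - 2/3)/(s - 2)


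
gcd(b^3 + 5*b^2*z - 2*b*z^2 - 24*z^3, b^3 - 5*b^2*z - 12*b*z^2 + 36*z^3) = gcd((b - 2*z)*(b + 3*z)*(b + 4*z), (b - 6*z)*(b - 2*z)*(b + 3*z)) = -b^2 - b*z + 6*z^2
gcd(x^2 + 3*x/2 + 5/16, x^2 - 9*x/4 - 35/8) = x + 5/4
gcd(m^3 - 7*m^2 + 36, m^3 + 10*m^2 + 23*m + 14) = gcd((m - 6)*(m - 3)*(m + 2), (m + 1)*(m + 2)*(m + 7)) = m + 2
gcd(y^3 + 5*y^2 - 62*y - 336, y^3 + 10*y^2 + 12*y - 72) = y + 6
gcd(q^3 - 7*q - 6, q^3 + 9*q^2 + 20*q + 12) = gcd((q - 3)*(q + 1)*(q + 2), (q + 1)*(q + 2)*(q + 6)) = q^2 + 3*q + 2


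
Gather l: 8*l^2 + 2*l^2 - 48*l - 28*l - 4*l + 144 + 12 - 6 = 10*l^2 - 80*l + 150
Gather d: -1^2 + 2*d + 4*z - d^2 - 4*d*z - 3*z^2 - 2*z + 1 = -d^2 + d*(2 - 4*z) - 3*z^2 + 2*z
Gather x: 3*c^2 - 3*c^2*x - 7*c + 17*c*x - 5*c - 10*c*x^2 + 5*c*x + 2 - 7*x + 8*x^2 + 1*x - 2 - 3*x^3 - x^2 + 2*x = 3*c^2 - 12*c - 3*x^3 + x^2*(7 - 10*c) + x*(-3*c^2 + 22*c - 4)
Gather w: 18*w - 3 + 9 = 18*w + 6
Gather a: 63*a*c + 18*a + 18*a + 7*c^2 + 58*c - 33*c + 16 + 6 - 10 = a*(63*c + 36) + 7*c^2 + 25*c + 12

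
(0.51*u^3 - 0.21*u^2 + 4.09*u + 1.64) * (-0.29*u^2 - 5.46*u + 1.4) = -0.1479*u^5 - 2.7237*u^4 + 0.6745*u^3 - 23.101*u^2 - 3.2284*u + 2.296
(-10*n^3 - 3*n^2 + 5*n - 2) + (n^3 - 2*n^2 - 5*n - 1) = -9*n^3 - 5*n^2 - 3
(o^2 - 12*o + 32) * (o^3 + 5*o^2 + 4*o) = o^5 - 7*o^4 - 24*o^3 + 112*o^2 + 128*o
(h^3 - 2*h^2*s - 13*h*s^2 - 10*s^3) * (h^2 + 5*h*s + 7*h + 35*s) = h^5 + 3*h^4*s + 7*h^4 - 23*h^3*s^2 + 21*h^3*s - 75*h^2*s^3 - 161*h^2*s^2 - 50*h*s^4 - 525*h*s^3 - 350*s^4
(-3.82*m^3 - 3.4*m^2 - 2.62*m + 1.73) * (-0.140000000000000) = 0.5348*m^3 + 0.476*m^2 + 0.3668*m - 0.2422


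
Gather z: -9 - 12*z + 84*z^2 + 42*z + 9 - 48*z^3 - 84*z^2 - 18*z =-48*z^3 + 12*z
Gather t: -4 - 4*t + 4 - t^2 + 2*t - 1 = -t^2 - 2*t - 1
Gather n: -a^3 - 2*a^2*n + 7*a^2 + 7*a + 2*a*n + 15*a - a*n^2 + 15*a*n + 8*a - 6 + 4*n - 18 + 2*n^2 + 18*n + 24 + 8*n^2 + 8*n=-a^3 + 7*a^2 + 30*a + n^2*(10 - a) + n*(-2*a^2 + 17*a + 30)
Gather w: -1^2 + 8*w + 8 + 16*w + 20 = 24*w + 27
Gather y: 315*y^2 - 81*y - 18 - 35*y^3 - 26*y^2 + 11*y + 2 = -35*y^3 + 289*y^2 - 70*y - 16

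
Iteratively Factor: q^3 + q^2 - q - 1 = (q - 1)*(q^2 + 2*q + 1) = (q - 1)*(q + 1)*(q + 1)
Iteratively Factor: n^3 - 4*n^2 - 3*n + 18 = (n - 3)*(n^2 - n - 6) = (n - 3)^2*(n + 2)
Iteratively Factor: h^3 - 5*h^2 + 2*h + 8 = (h + 1)*(h^2 - 6*h + 8) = (h - 2)*(h + 1)*(h - 4)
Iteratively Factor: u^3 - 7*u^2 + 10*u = (u)*(u^2 - 7*u + 10) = u*(u - 5)*(u - 2)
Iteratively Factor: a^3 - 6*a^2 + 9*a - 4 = (a - 1)*(a^2 - 5*a + 4) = (a - 1)^2*(a - 4)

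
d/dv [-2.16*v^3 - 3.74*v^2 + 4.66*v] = -6.48*v^2 - 7.48*v + 4.66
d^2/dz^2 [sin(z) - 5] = -sin(z)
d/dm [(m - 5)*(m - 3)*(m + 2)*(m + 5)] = 4*m^3 - 3*m^2 - 62*m + 25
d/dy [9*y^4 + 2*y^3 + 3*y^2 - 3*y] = 36*y^3 + 6*y^2 + 6*y - 3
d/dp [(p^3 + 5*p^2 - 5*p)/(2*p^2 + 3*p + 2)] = (2*p^4 + 6*p^3 + 31*p^2 + 20*p - 10)/(4*p^4 + 12*p^3 + 17*p^2 + 12*p + 4)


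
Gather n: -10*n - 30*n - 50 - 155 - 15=-40*n - 220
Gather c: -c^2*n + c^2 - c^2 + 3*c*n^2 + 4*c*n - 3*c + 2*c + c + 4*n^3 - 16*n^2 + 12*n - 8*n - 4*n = -c^2*n + c*(3*n^2 + 4*n) + 4*n^3 - 16*n^2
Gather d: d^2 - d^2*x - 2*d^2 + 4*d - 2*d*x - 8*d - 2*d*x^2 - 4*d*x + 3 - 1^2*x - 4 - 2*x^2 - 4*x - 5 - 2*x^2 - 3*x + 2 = d^2*(-x - 1) + d*(-2*x^2 - 6*x - 4) - 4*x^2 - 8*x - 4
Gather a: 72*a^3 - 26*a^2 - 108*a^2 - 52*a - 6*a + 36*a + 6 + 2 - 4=72*a^3 - 134*a^2 - 22*a + 4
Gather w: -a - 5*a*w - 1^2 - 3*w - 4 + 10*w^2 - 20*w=-a + 10*w^2 + w*(-5*a - 23) - 5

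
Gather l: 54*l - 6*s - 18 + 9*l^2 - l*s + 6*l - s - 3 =9*l^2 + l*(60 - s) - 7*s - 21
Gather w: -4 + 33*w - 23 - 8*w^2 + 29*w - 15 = -8*w^2 + 62*w - 42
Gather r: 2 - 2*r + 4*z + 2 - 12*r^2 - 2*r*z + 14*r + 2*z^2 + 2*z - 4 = -12*r^2 + r*(12 - 2*z) + 2*z^2 + 6*z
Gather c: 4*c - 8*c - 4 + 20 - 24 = -4*c - 8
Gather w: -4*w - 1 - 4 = -4*w - 5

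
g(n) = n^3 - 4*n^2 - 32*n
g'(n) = 3*n^2 - 8*n - 32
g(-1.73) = 38.21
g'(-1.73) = -9.18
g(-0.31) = 9.51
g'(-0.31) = -29.23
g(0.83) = -28.74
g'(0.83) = -36.57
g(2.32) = -83.28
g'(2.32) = -34.41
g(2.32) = -83.28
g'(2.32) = -34.41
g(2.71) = -96.19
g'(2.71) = -31.65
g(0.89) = -30.94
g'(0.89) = -36.74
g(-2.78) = 36.56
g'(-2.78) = 13.43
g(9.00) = 117.00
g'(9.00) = 139.00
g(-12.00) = -1920.00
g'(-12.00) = 496.00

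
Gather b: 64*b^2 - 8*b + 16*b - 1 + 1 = 64*b^2 + 8*b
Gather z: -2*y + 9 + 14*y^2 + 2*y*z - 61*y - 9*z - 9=14*y^2 - 63*y + z*(2*y - 9)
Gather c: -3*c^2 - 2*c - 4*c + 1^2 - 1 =-3*c^2 - 6*c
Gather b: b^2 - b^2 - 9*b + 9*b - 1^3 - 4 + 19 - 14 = 0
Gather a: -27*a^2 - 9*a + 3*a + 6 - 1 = -27*a^2 - 6*a + 5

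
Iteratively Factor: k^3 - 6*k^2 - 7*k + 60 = (k + 3)*(k^2 - 9*k + 20) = (k - 5)*(k + 3)*(k - 4)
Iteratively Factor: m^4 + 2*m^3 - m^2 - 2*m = (m)*(m^3 + 2*m^2 - m - 2) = m*(m + 2)*(m^2 - 1) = m*(m + 1)*(m + 2)*(m - 1)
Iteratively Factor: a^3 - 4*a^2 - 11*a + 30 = (a - 5)*(a^2 + a - 6) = (a - 5)*(a - 2)*(a + 3)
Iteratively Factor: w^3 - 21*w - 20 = (w - 5)*(w^2 + 5*w + 4) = (w - 5)*(w + 4)*(w + 1)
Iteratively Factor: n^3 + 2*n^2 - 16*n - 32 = (n - 4)*(n^2 + 6*n + 8) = (n - 4)*(n + 2)*(n + 4)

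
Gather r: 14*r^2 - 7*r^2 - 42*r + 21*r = 7*r^2 - 21*r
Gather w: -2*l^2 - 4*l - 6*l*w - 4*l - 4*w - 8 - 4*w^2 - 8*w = -2*l^2 - 8*l - 4*w^2 + w*(-6*l - 12) - 8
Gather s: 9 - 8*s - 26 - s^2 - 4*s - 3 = -s^2 - 12*s - 20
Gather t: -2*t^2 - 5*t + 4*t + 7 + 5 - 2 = -2*t^2 - t + 10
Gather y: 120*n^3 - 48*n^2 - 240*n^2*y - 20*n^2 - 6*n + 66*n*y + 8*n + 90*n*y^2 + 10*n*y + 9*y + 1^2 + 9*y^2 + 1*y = 120*n^3 - 68*n^2 + 2*n + y^2*(90*n + 9) + y*(-240*n^2 + 76*n + 10) + 1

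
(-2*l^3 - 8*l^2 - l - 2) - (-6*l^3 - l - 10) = 4*l^3 - 8*l^2 + 8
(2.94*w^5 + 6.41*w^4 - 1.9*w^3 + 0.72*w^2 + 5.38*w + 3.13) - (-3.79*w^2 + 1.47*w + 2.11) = 2.94*w^5 + 6.41*w^4 - 1.9*w^3 + 4.51*w^2 + 3.91*w + 1.02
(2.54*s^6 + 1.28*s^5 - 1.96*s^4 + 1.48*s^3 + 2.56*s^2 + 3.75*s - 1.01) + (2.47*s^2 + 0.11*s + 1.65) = 2.54*s^6 + 1.28*s^5 - 1.96*s^4 + 1.48*s^3 + 5.03*s^2 + 3.86*s + 0.64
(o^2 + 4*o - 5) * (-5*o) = -5*o^3 - 20*o^2 + 25*o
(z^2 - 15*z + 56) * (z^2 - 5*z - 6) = z^4 - 20*z^3 + 125*z^2 - 190*z - 336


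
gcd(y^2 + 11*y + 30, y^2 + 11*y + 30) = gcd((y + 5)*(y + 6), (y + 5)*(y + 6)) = y^2 + 11*y + 30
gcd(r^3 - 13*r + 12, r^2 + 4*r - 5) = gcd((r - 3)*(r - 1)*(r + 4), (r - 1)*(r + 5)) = r - 1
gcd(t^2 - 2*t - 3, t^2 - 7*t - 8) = t + 1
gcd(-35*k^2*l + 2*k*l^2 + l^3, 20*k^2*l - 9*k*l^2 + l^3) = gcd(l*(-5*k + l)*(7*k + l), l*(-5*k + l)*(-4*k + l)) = 5*k*l - l^2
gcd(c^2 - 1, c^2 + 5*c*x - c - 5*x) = c - 1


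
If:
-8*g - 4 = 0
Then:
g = -1/2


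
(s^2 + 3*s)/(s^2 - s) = (s + 3)/(s - 1)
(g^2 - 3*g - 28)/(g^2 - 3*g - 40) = (-g^2 + 3*g + 28)/(-g^2 + 3*g + 40)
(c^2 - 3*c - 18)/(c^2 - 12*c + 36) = (c + 3)/(c - 6)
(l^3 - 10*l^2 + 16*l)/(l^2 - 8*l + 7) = l*(l^2 - 10*l + 16)/(l^2 - 8*l + 7)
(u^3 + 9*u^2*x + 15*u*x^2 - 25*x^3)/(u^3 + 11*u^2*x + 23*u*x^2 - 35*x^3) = (u + 5*x)/(u + 7*x)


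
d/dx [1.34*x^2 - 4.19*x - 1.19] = 2.68*x - 4.19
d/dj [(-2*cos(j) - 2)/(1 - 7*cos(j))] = 16*sin(j)/(7*cos(j) - 1)^2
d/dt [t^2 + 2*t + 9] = 2*t + 2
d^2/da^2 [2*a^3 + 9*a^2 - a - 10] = 12*a + 18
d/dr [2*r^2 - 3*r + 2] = 4*r - 3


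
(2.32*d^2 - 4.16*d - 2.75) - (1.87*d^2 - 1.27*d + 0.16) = 0.45*d^2 - 2.89*d - 2.91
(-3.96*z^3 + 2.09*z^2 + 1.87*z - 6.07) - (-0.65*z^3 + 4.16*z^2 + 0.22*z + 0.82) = -3.31*z^3 - 2.07*z^2 + 1.65*z - 6.89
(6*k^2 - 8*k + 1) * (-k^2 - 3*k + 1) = -6*k^4 - 10*k^3 + 29*k^2 - 11*k + 1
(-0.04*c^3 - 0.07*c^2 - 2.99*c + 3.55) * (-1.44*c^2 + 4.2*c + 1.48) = 0.0576*c^5 - 0.0672*c^4 + 3.9524*c^3 - 17.7736*c^2 + 10.4848*c + 5.254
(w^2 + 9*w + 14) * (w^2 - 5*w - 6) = w^4 + 4*w^3 - 37*w^2 - 124*w - 84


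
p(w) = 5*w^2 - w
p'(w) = 10*w - 1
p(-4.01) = 84.41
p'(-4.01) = -41.10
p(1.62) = 11.50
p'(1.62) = 15.20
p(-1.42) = 11.50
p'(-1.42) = -15.20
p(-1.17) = 8.01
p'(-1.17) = -12.70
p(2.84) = 37.49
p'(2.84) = 27.40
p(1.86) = 15.44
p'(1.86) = 17.60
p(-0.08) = 0.11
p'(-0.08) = -1.80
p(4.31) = 88.57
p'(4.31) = 42.10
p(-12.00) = 732.00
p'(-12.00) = -121.00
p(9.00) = 396.00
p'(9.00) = 89.00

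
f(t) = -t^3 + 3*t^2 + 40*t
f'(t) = -3*t^2 + 6*t + 40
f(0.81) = 33.84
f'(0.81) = 42.89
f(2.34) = 97.21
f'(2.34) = 37.61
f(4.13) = 145.93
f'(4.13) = 13.61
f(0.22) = 8.93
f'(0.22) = 41.17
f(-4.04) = -46.70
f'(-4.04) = -33.20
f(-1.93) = -58.84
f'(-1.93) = 17.25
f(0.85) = 35.55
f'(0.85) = 42.93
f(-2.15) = -62.19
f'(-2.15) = 13.23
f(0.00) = 0.00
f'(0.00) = 40.00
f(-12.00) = 1680.00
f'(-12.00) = -464.00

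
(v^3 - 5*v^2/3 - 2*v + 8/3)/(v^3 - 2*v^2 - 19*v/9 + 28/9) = 3*(v - 2)/(3*v - 7)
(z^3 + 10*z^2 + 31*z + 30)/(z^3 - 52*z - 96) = (z^2 + 8*z + 15)/(z^2 - 2*z - 48)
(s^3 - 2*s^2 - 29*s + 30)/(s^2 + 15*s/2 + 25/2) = 2*(s^2 - 7*s + 6)/(2*s + 5)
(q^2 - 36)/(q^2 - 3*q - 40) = (36 - q^2)/(-q^2 + 3*q + 40)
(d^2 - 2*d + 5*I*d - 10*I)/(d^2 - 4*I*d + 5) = (d^2 + d*(-2 + 5*I) - 10*I)/(d^2 - 4*I*d + 5)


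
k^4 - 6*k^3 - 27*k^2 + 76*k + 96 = (k - 8)*(k - 3)*(k + 1)*(k + 4)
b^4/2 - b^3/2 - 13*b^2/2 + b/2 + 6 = (b/2 + 1/2)*(b - 4)*(b - 1)*(b + 3)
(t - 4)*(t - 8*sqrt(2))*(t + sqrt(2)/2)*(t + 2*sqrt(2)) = t^4 - 11*sqrt(2)*t^3/2 - 4*t^3 - 38*t^2 + 22*sqrt(2)*t^2 - 16*sqrt(2)*t + 152*t + 64*sqrt(2)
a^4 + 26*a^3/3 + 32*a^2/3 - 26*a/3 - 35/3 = (a - 1)*(a + 1)*(a + 5/3)*(a + 7)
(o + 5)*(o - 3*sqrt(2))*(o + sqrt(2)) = o^3 - 2*sqrt(2)*o^2 + 5*o^2 - 10*sqrt(2)*o - 6*o - 30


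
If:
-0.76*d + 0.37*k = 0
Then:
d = 0.486842105263158*k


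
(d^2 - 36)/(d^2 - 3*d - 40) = (36 - d^2)/(-d^2 + 3*d + 40)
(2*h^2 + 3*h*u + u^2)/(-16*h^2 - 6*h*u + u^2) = (h + u)/(-8*h + u)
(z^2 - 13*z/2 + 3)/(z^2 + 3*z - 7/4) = 2*(z - 6)/(2*z + 7)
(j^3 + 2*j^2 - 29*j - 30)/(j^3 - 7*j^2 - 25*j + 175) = (j^2 + 7*j + 6)/(j^2 - 2*j - 35)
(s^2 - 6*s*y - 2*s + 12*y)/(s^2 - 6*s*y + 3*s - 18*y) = (s - 2)/(s + 3)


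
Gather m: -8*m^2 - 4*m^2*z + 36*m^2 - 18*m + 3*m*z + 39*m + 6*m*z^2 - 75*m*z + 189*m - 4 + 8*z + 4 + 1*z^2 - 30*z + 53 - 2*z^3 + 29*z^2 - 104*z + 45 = m^2*(28 - 4*z) + m*(6*z^2 - 72*z + 210) - 2*z^3 + 30*z^2 - 126*z + 98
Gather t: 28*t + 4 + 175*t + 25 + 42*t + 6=245*t + 35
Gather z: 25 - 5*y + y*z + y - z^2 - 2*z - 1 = -4*y - z^2 + z*(y - 2) + 24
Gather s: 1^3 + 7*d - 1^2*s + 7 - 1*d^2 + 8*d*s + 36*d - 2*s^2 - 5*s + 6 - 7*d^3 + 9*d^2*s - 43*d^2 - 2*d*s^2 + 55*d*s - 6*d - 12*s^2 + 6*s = -7*d^3 - 44*d^2 + 37*d + s^2*(-2*d - 14) + s*(9*d^2 + 63*d) + 14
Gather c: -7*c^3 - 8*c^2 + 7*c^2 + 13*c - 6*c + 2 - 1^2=-7*c^3 - c^2 + 7*c + 1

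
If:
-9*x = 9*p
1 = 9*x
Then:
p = -1/9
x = 1/9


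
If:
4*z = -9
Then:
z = -9/4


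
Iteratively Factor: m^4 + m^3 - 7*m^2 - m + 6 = (m - 1)*(m^3 + 2*m^2 - 5*m - 6) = (m - 1)*(m + 1)*(m^2 + m - 6) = (m - 2)*(m - 1)*(m + 1)*(m + 3)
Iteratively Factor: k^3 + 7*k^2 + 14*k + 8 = (k + 1)*(k^2 + 6*k + 8) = (k + 1)*(k + 2)*(k + 4)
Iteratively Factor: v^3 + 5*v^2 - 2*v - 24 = (v + 3)*(v^2 + 2*v - 8) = (v - 2)*(v + 3)*(v + 4)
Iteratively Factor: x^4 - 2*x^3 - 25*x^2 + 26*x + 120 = (x - 3)*(x^3 + x^2 - 22*x - 40) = (x - 3)*(x + 4)*(x^2 - 3*x - 10) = (x - 3)*(x + 2)*(x + 4)*(x - 5)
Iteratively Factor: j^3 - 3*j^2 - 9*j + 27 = (j + 3)*(j^2 - 6*j + 9) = (j - 3)*(j + 3)*(j - 3)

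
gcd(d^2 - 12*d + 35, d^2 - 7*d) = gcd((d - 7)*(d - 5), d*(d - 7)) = d - 7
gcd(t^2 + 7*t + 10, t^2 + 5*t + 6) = t + 2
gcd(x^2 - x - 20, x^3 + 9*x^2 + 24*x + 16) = x + 4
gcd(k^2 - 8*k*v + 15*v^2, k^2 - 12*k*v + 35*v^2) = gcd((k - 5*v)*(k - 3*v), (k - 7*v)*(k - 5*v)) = -k + 5*v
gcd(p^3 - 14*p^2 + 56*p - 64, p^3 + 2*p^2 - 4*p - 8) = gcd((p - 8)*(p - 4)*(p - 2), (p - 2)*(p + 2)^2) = p - 2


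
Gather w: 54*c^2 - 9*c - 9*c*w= 54*c^2 - 9*c*w - 9*c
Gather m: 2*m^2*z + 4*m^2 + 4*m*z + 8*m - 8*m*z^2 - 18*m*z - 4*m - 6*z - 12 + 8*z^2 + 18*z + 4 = m^2*(2*z + 4) + m*(-8*z^2 - 14*z + 4) + 8*z^2 + 12*z - 8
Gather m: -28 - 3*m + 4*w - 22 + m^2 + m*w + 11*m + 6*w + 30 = m^2 + m*(w + 8) + 10*w - 20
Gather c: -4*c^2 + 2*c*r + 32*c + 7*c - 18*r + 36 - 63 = -4*c^2 + c*(2*r + 39) - 18*r - 27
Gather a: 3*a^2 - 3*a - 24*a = 3*a^2 - 27*a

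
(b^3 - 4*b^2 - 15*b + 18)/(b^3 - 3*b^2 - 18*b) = (b - 1)/b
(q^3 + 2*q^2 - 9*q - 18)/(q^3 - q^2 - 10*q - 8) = (q^2 - 9)/(q^2 - 3*q - 4)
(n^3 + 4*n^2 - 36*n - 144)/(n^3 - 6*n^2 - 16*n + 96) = (n + 6)/(n - 4)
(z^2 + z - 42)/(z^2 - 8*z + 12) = (z + 7)/(z - 2)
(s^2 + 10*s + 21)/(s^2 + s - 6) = (s + 7)/(s - 2)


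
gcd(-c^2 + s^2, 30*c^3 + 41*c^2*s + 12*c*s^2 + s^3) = c + s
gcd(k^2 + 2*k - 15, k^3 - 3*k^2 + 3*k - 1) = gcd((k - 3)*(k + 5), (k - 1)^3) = 1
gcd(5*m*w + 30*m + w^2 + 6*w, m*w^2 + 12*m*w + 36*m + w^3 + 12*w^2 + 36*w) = w + 6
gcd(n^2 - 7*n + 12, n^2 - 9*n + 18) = n - 3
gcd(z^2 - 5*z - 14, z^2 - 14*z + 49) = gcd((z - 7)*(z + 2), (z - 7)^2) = z - 7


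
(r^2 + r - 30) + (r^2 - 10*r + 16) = 2*r^2 - 9*r - 14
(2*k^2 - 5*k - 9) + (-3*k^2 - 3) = -k^2 - 5*k - 12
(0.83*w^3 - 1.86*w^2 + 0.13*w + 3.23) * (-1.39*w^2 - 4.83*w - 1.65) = -1.1537*w^5 - 1.4235*w^4 + 7.4336*w^3 - 2.0486*w^2 - 15.8154*w - 5.3295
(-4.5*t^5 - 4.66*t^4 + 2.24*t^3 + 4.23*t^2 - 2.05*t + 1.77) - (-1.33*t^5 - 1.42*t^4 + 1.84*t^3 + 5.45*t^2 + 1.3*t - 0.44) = -3.17*t^5 - 3.24*t^4 + 0.4*t^3 - 1.22*t^2 - 3.35*t + 2.21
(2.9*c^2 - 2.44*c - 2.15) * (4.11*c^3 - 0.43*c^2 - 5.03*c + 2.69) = 11.919*c^5 - 11.2754*c^4 - 22.3743*c^3 + 20.9987*c^2 + 4.2509*c - 5.7835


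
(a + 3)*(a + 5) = a^2 + 8*a + 15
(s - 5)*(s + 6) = s^2 + s - 30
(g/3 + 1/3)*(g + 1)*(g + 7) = g^3/3 + 3*g^2 + 5*g + 7/3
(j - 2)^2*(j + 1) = j^3 - 3*j^2 + 4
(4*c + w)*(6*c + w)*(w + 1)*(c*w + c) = 24*c^3*w^2 + 48*c^3*w + 24*c^3 + 10*c^2*w^3 + 20*c^2*w^2 + 10*c^2*w + c*w^4 + 2*c*w^3 + c*w^2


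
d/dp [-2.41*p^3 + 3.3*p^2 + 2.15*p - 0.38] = -7.23*p^2 + 6.6*p + 2.15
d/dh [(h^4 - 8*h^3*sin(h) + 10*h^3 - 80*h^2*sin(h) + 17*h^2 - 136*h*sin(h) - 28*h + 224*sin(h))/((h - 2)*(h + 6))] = 2*(-4*h^5*cos(h) + h^5 - 4*h^4*sin(h) - 56*h^4*cos(h) + 11*h^4 - 32*h^3*sin(h) - 180*h^3*cos(h) + 16*h^3 + 52*h^2*sin(h) + 320*h^2*cos(h) - 132*h^2 + 736*h*sin(h) + 1264*h*cos(h) - 204*h + 368*sin(h) - 1344*cos(h) + 168)/(h^4 + 8*h^3 - 8*h^2 - 96*h + 144)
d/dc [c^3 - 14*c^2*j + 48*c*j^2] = 3*c^2 - 28*c*j + 48*j^2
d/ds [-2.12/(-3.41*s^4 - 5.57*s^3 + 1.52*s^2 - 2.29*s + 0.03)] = (-28.9168*s^3 - 35.4252*s^2 + 6.4448*s - 4.8548)/(3.41*s^4 + 5.57*s^3 - 1.52*s^2 + 2.29*s - 0.03)^2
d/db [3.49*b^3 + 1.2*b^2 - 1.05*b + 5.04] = 10.47*b^2 + 2.4*b - 1.05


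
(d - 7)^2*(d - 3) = d^3 - 17*d^2 + 91*d - 147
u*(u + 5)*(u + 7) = u^3 + 12*u^2 + 35*u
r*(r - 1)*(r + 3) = r^3 + 2*r^2 - 3*r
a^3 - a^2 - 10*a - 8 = (a - 4)*(a + 1)*(a + 2)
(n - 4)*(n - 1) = n^2 - 5*n + 4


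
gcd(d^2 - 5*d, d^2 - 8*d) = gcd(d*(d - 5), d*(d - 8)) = d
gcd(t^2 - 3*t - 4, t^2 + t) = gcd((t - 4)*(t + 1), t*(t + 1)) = t + 1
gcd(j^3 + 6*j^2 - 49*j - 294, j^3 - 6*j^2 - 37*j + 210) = j^2 - j - 42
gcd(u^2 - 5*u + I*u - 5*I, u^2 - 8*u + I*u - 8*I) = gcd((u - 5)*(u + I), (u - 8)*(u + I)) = u + I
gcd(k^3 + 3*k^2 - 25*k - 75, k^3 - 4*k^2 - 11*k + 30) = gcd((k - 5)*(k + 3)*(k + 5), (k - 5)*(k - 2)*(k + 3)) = k^2 - 2*k - 15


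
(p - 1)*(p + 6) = p^2 + 5*p - 6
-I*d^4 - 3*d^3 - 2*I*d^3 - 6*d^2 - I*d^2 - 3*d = d*(d + 1)*(d - 3*I)*(-I*d - I)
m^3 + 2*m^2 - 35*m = m*(m - 5)*(m + 7)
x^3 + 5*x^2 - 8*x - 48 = (x - 3)*(x + 4)^2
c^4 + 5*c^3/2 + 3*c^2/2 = c^2*(c + 1)*(c + 3/2)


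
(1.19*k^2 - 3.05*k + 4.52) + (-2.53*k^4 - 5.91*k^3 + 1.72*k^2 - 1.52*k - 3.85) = -2.53*k^4 - 5.91*k^3 + 2.91*k^2 - 4.57*k + 0.669999999999999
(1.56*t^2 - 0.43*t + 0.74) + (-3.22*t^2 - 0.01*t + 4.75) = -1.66*t^2 - 0.44*t + 5.49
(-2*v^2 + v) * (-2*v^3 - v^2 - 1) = 4*v^5 - v^3 + 2*v^2 - v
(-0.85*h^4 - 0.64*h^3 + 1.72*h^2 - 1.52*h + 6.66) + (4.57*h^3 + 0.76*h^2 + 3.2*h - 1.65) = -0.85*h^4 + 3.93*h^3 + 2.48*h^2 + 1.68*h + 5.01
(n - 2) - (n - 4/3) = -2/3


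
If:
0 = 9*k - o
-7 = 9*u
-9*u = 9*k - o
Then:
No Solution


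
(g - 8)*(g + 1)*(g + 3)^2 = g^4 - g^3 - 41*g^2 - 111*g - 72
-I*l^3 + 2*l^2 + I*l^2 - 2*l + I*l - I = (l + I)^2*(-I*l + I)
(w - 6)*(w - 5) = w^2 - 11*w + 30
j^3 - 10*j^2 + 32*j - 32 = (j - 4)^2*(j - 2)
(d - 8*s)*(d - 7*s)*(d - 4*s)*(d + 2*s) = d^4 - 17*d^3*s + 78*d^2*s^2 + 8*d*s^3 - 448*s^4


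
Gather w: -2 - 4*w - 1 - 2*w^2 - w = -2*w^2 - 5*w - 3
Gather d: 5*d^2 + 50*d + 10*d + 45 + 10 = 5*d^2 + 60*d + 55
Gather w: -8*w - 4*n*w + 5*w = w*(-4*n - 3)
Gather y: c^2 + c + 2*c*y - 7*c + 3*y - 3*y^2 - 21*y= c^2 - 6*c - 3*y^2 + y*(2*c - 18)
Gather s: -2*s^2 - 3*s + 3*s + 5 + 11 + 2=18 - 2*s^2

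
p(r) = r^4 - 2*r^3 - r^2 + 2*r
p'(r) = 4*r^3 - 6*r^2 - 2*r + 2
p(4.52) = 221.32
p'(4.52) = 239.76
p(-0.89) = -0.53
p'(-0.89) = -3.79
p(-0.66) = -0.99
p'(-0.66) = -0.44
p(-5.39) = 1117.37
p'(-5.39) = -787.90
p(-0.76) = -0.89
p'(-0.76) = -1.70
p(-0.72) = -0.94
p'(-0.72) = -1.16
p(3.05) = 26.59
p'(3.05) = 53.58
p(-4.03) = 370.37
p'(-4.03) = -349.19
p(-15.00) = 57120.00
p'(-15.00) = -14818.00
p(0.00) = 0.00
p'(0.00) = 2.00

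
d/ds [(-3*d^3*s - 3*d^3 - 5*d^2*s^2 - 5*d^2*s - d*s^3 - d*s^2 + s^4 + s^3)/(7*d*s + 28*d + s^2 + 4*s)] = ((7*d + 2*s + 4)*(3*d^3*s + 3*d^3 + 5*d^2*s^2 + 5*d^2*s + d*s^3 + d*s^2 - s^4 - s^3) + (7*d*s + 28*d + s^2 + 4*s)*(-3*d^3 - 10*d^2*s - 5*d^2 - 3*d*s^2 - 2*d*s + 4*s^3 + 3*s^2))/(7*d*s + 28*d + s^2 + 4*s)^2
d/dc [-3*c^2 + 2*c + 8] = 2 - 6*c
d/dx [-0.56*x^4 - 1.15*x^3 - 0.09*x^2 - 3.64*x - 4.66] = -2.24*x^3 - 3.45*x^2 - 0.18*x - 3.64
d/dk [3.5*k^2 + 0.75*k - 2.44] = 7.0*k + 0.75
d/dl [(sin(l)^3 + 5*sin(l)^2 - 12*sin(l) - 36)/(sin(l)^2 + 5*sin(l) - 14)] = (sin(l)^4 + 10*sin(l)^3 - 5*sin(l)^2 - 68*sin(l) + 348)*cos(l)/((sin(l) - 2)^2*(sin(l) + 7)^2)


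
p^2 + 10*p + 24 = (p + 4)*(p + 6)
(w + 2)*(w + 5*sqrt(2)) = w^2 + 2*w + 5*sqrt(2)*w + 10*sqrt(2)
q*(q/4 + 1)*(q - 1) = q^3/4 + 3*q^2/4 - q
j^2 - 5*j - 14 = (j - 7)*(j + 2)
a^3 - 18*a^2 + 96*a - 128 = (a - 8)^2*(a - 2)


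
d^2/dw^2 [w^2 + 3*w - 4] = 2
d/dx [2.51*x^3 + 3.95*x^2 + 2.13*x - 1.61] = 7.53*x^2 + 7.9*x + 2.13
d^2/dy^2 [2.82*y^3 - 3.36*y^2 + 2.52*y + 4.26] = 16.92*y - 6.72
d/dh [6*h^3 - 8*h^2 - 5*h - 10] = 18*h^2 - 16*h - 5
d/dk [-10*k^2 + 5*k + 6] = 5 - 20*k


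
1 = 1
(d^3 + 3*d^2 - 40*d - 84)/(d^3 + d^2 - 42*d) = (d + 2)/d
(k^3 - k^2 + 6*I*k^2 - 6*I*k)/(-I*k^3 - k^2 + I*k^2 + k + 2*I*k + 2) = k*(I*k^2 - k*(6 + I) + 6)/(k^3 - k^2*(1 + I) + k*(-2 + I) + 2*I)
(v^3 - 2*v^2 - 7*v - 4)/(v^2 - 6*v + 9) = (v^3 - 2*v^2 - 7*v - 4)/(v^2 - 6*v + 9)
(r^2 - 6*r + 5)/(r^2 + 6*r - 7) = (r - 5)/(r + 7)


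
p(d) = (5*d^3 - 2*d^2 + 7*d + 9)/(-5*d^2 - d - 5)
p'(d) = (10*d + 1)*(5*d^3 - 2*d^2 + 7*d + 9)/(-5*d^2 - d - 5)^2 + (15*d^2 - 4*d + 7)/(-5*d^2 - d - 5) = (-25*d^4 - 10*d^3 - 38*d^2 + 110*d - 26)/(25*d^4 + 10*d^3 + 51*d^2 + 10*d + 25)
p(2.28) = -2.22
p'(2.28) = -0.69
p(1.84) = -1.95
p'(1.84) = -0.53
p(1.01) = -1.73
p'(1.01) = 0.08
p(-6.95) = 7.58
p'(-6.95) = -1.00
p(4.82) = -4.41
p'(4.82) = -0.94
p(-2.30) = 2.69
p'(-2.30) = -1.25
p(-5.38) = 5.99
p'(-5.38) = -1.01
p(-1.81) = 2.04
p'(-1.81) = -1.46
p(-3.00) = 3.51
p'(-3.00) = -1.11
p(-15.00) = 15.62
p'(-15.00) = -1.00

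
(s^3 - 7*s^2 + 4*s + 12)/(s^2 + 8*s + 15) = (s^3 - 7*s^2 + 4*s + 12)/(s^2 + 8*s + 15)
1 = 1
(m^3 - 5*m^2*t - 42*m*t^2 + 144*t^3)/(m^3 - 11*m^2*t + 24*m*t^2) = (m + 6*t)/m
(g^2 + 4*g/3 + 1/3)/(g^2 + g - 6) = (g^2 + 4*g/3 + 1/3)/(g^2 + g - 6)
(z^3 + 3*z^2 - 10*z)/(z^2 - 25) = z*(z - 2)/(z - 5)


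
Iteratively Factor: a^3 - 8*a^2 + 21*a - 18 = (a - 2)*(a^2 - 6*a + 9) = (a - 3)*(a - 2)*(a - 3)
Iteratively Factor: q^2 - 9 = (q + 3)*(q - 3)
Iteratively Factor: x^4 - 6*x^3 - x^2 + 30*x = (x)*(x^3 - 6*x^2 - x + 30) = x*(x - 3)*(x^2 - 3*x - 10) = x*(x - 3)*(x + 2)*(x - 5)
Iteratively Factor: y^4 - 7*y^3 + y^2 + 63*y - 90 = (y - 2)*(y^3 - 5*y^2 - 9*y + 45) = (y - 3)*(y - 2)*(y^2 - 2*y - 15) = (y - 5)*(y - 3)*(y - 2)*(y + 3)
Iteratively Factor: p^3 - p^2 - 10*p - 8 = (p - 4)*(p^2 + 3*p + 2) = (p - 4)*(p + 2)*(p + 1)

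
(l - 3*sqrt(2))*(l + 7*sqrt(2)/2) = l^2 + sqrt(2)*l/2 - 21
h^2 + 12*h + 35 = (h + 5)*(h + 7)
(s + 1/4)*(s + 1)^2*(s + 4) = s^4 + 25*s^3/4 + 21*s^2/2 + 25*s/4 + 1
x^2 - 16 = (x - 4)*(x + 4)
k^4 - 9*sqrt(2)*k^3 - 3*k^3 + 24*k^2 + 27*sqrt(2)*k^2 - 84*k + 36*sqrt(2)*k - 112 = (k - 4)*(k + 1)*(k - 7*sqrt(2))*(k - 2*sqrt(2))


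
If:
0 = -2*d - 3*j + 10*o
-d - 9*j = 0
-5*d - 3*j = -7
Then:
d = 3/2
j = -1/6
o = 1/4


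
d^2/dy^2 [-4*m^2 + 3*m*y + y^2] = 2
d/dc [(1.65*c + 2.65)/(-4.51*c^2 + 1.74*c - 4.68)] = (7.4415*c^2 + 23.903*c - 12.333)/(20.3401*c^4 - 15.6948*c^3 + 45.2412*c^2 - 16.2864*c + 21.9024)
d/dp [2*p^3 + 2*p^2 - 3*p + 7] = 6*p^2 + 4*p - 3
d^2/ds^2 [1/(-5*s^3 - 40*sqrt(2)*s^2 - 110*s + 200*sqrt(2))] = 2*((3*s + 8*sqrt(2))*(s^3 + 8*sqrt(2)*s^2 + 22*s - 40*sqrt(2)) - (3*s^2 + 16*sqrt(2)*s + 22)^2)/(5*(s^3 + 8*sqrt(2)*s^2 + 22*s - 40*sqrt(2))^3)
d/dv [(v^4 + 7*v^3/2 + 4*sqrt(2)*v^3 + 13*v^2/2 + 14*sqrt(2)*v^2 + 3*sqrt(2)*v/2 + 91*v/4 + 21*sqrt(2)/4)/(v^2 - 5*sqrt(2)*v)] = (8*v^5 - 44*sqrt(2)*v^4 + 14*v^4 - 320*v^3 - 140*sqrt(2)*v^3 - 651*v^2 - 136*sqrt(2)*v^2 - 42*sqrt(2)*v + 210)/(4*v^2*(v^2 - 10*sqrt(2)*v + 50))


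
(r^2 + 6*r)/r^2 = (r + 6)/r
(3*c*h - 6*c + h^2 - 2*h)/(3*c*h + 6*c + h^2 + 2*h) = (h - 2)/(h + 2)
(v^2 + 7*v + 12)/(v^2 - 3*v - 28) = (v + 3)/(v - 7)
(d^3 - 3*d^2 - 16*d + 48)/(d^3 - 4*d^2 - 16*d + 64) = (d - 3)/(d - 4)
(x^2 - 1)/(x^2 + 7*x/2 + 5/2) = 2*(x - 1)/(2*x + 5)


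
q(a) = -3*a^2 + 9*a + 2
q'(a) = 9 - 6*a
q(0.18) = 3.52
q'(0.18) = 7.92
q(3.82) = -7.40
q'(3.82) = -13.92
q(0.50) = 5.75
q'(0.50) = 6.00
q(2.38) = 6.43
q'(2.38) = -5.28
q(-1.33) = -15.28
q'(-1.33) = 16.98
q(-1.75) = -22.94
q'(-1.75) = 19.50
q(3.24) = -0.33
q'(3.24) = -10.44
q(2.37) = 6.48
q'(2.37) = -5.22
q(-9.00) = -322.00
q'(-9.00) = 63.00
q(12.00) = -322.00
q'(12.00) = -63.00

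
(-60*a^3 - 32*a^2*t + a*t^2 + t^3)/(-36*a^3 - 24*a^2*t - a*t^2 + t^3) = (5*a + t)/(3*a + t)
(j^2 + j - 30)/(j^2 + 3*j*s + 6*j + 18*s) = (j - 5)/(j + 3*s)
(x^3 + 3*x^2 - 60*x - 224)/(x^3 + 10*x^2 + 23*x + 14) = (x^2 - 4*x - 32)/(x^2 + 3*x + 2)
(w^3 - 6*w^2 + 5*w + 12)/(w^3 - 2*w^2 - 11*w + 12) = (w^2 - 2*w - 3)/(w^2 + 2*w - 3)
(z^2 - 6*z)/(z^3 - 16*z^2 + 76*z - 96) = z/(z^2 - 10*z + 16)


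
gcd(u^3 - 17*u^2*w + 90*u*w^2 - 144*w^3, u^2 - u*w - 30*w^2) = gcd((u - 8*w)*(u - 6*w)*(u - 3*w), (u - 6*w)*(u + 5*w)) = u - 6*w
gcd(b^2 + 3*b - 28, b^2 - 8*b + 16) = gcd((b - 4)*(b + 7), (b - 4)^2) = b - 4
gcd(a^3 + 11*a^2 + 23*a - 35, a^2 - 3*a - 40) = a + 5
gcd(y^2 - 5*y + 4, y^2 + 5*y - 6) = y - 1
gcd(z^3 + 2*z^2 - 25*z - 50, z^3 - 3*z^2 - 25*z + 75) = z^2 - 25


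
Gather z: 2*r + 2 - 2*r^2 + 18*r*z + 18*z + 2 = -2*r^2 + 2*r + z*(18*r + 18) + 4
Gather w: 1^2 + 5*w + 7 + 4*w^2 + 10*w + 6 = 4*w^2 + 15*w + 14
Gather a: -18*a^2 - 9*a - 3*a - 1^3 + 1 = -18*a^2 - 12*a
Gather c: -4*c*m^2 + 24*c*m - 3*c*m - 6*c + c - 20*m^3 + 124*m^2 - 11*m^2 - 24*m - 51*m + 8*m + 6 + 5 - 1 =c*(-4*m^2 + 21*m - 5) - 20*m^3 + 113*m^2 - 67*m + 10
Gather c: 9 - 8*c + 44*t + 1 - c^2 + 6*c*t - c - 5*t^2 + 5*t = -c^2 + c*(6*t - 9) - 5*t^2 + 49*t + 10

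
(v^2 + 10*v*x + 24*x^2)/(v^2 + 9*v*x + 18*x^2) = (v + 4*x)/(v + 3*x)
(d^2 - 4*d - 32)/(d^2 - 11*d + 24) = (d + 4)/(d - 3)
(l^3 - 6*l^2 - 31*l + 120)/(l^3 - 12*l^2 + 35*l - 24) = (l + 5)/(l - 1)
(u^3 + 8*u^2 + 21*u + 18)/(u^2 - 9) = (u^2 + 5*u + 6)/(u - 3)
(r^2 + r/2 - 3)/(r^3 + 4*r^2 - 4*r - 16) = (r - 3/2)/(r^2 + 2*r - 8)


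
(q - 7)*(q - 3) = q^2 - 10*q + 21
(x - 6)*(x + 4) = x^2 - 2*x - 24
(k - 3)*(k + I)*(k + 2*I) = k^3 - 3*k^2 + 3*I*k^2 - 2*k - 9*I*k + 6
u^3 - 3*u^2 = u^2*(u - 3)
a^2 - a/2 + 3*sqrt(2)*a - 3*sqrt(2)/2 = (a - 1/2)*(a + 3*sqrt(2))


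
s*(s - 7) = s^2 - 7*s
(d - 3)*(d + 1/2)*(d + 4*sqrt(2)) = d^3 - 5*d^2/2 + 4*sqrt(2)*d^2 - 10*sqrt(2)*d - 3*d/2 - 6*sqrt(2)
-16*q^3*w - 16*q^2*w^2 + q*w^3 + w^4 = w*(-4*q + w)*(q + w)*(4*q + w)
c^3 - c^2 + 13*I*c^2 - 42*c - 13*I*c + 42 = (c - 1)*(c + 6*I)*(c + 7*I)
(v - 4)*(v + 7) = v^2 + 3*v - 28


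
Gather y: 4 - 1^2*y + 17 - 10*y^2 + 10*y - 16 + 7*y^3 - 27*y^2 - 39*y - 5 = 7*y^3 - 37*y^2 - 30*y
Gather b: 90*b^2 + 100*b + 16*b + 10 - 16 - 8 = 90*b^2 + 116*b - 14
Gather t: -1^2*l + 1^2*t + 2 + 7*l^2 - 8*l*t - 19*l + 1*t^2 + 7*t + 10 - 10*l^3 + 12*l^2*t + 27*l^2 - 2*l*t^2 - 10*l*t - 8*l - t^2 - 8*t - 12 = -10*l^3 + 34*l^2 - 2*l*t^2 - 28*l + t*(12*l^2 - 18*l)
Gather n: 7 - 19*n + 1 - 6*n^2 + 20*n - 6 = -6*n^2 + n + 2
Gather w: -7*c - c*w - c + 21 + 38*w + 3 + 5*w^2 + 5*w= -8*c + 5*w^2 + w*(43 - c) + 24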